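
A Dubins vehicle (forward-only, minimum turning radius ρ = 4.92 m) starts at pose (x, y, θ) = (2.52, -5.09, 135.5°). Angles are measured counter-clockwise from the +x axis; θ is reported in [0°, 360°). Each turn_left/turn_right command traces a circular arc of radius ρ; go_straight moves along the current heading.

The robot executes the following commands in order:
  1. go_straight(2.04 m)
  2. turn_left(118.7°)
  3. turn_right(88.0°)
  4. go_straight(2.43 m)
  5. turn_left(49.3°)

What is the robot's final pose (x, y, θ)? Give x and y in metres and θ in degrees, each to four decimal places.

set_pose: (x, y, θ) = (2.5200, -5.0900, 135.5000°), ρ = 4.92
go_straight(2.04): x += 2.04·cos θ, y += 2.04·sin θ → (1.0650, -3.6601, 135.5000°)
turn_left(118.7°): centre at ρ to the left, rotate +118.7° → (-7.1176, -5.8297, 254.2000°)
turn_right(88.0°): centre at ρ to the right, rotate −88.0° → (-13.0253, -9.2681, 166.2000°)
go_straight(2.43): x += 2.43·cos θ, y += 2.43·sin θ → (-15.3852, -8.6884, 166.2000°)
turn_left(49.3°): centre at ρ to the left, rotate +49.3° → (-19.4158, -9.4610, 215.5000°)

(-19.4158, -9.4610, 215.5000°)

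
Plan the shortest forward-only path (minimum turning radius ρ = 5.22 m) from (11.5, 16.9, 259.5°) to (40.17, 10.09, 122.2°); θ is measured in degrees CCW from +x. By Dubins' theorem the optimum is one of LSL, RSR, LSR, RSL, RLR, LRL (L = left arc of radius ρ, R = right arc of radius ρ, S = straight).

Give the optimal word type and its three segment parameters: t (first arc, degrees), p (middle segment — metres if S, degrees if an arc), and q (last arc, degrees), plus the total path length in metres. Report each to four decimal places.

Let ψ = atan2(Δy, Δx) = atan2(-6.81, 28.67) = -13.3619° be the start→goal bearing.
Normalize: d = |goal − start| / ρ = 29.467694/5.22 = 5.645152, α = (θ_start − ψ) mod 360° = 272.8619° = 4.762338 rad, β = (θ_goal − ψ) mod 360° = 135.5619° = 2.366001 rad.
Common terms: sin α = -0.998753, cos α = 0.049928, sin β = 0.700139, cos β = -0.714007, cos(α−β) = -0.734915, d² = 31.867743. Work in radians in the unit-radius frame; every candidate has L = ρ·(t + p + q).
LSL: p² = 2 + d² − 2cos(α−β) + 2d(sin α − sin β) = 16.156571; p = √p² = 4.019524; φ = atan2(cos β − cos α, d + sin α − sin β) = -0.191219 rad; t = (φ − α) mod 2π = 1.329628 rad, q = (β − φ) mod 2π = 2.557220 rad → L = 5.22·(1.329628 + 4.019524 + 2.557220) = 5.22·7.906372 = 41.271262 m
RSR: p² = 2 + d² − 2cos(α−β) + 2d(sin β − sin α) = 54.518573; p = √p² = 7.383669; φ = atan2(cos α − cos β, d − sin α + sin β) = 0.103648 rad; t = (α − φ) mod 2π = 4.658690 rad, q = (φ − β) mod 2π = 4.020833 rad → L = 5.22·(4.658690 + 7.383669 + 4.020833) = 5.22·16.063192 = 83.849861 m
LSR: p² = d² − 2 + 2cos(α−β) + 2d(sin α + sin β) = 25.026468; p = √p² = 5.002646; φ = atan2(−cos α − cos β, d + sin α + sin β) − atan2(−2, p) = 0.503898 rad; t = (φ − α) mod 2π = 2.024746 rad, q = (φ − β) mod 2π = 4.421083 rad → L = 5.22·(2.024746 + 5.002646 + 4.421083) = 5.22·11.448474 = 59.761035 m
RSL: p² = d² − 2 + 2cos(α−β) − 2d(sin α + sin β) = 31.769359; p = √p² = 5.636431; φ = atan2(cos α + cos β, d − sin α − sin β) − atan2(2, p) = -0.452241 rad; t = (α − φ) mod 2π = 5.214579 rad, q = (β − φ) mod 2π = 2.818242 rad → L = 5.22·(5.214579 + 5.636431 + 2.818242) = 5.22·13.669252 = 71.353494 m
RLR: c = (6 − d² + 2cos(α−β) + 2d(sin α − sin β))/8 = -5.814822, |c| > 1 → infeasible
LRL: c = (6 − d² + 2cos(α−β) − 2d(sin α − sin β))/8 = -1.019571, |c| > 1 → infeasible
Shortest: LSL with L = 41.271262 m ≈ 41.2713 m
Convert LSL to answer units (arcs ×180/π): t = 1.329628·180/π = 76.1821°, p = ρ·p = 5.22·4.019524 = 20.9819 m, q = 2.557220·180/π = 146.5179°, L = 41.2713 m.

LSL: t = 76.1821°, p = 20.9819 m, q = 146.5179°, L = 41.2713 m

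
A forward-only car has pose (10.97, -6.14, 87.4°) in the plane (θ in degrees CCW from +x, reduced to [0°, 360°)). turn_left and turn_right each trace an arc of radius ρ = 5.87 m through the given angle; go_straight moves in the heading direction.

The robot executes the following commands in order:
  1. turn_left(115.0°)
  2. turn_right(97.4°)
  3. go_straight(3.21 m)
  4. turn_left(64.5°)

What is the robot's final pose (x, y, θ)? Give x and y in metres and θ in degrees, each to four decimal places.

set_pose: (x, y, θ) = (10.9700, -6.1400, 87.4000°), ρ = 5.87
turn_left(115.0°): centre at ρ to the left, rotate +115.0° → (2.8692, -0.4466, 202.4000°)
turn_right(97.4°): centre at ρ to the right, rotate −97.4° → (-5.0377, 3.4612, 105.0000°)
go_straight(3.21): x += 3.21·cos θ, y += 3.21·sin θ → (-5.8685, 6.5618, 105.0000°)
turn_left(64.5°): centre at ρ to the left, rotate +64.5° → (-10.4688, 10.8142, 169.5000°)

(-10.4688, 10.8142, 169.5000°)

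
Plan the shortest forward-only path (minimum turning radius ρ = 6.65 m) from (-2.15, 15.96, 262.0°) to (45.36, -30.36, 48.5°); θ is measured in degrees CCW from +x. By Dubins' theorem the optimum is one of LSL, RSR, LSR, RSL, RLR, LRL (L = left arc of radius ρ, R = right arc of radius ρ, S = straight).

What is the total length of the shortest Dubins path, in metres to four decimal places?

71.5195 m

Let ψ = atan2(Δy, Δx) = atan2(-46.32, 47.51) = -44.2734° be the start→goal bearing.
Normalize: d = |goal − start| / ρ = 66.353165/6.65 = 9.977920, α = (θ_start − ψ) mod 360° = 306.2734° = 5.345479 rad, β = (θ_goal − ψ) mod 360° = 92.7734° = 1.619201 rad.
Common terms: sin α = -0.806203, cos α = 0.591639, sin β = 0.998829, cos β = -0.048386, cos(α−β) = -0.833886, d² = 99.558878. Work in radians in the unit-radius frame; every candidate has L = ρ·(t + p + q).
LSL: p² = 2 + d² − 2cos(α−β) + 2d(sin α − sin β) = 67.205723; p = √p² = 8.197910; φ = atan2(cos β − cos α, d + sin α − sin β) = -0.078151 rad; t = (φ − α) mod 2π = 0.859555 rad, q = (β − φ) mod 2π = 1.697352 rad → L = 6.65·(0.859555 + 8.197910 + 1.697352) = 6.65·10.754817 = 71.519533 m
RSR: p² = 2 + d² − 2cos(α−β) + 2d(sin β − sin α) = 139.247577; p = √p² = 11.800321; φ = atan2(cos α − cos β, d − sin α + sin β) = 0.054265 rad; t = (α − φ) mod 2π = 5.291214 rad, q = (φ − β) mod 2π = 4.718249 rad → L = 6.65·(5.291214 + 11.800321 + 4.718249) = 6.65·21.809784 = 145.035066 m
LSR: p² = d² − 2 + 2cos(α−β) + 2d(sin α + sin β) = 99.735111; p = √p² = 9.986747; φ = atan2(−cos α − cos β, d + sin α + sin β) − atan2(−2, p) = 0.144287 rad; t = (φ − α) mod 2π = 1.081993 rad, q = (φ − β) mod 2π = 4.808271 rad → L = 6.65·(1.081993 + 9.986747 + 4.808271) = 6.65·15.877012 = 105.582127 m
RSL: p² = d² − 2 + 2cos(α−β) − 2d(sin α + sin β) = 92.047103; p = √p² = 9.594118; φ = atan2(cos α + cos β, d − sin α − sin β) − atan2(2, p) = -0.150057 rad; t = (α − φ) mod 2π = 5.495536 rad, q = (β − φ) mod 2π = 1.769258 rad → L = 6.65·(5.495536 + 9.594118 + 1.769258) = 6.65·16.858913 = 112.111772 m
RLR: c = (6 − d² + 2cos(α−β) + 2d(sin α − sin β))/8 = -16.405947, |c| > 1 → infeasible
LRL: c = (6 − d² + 2cos(α−β) − 2d(sin α − sin β))/8 = -7.400715, |c| > 1 → infeasible
Shortest: LSL with L = 71.519533 m ≈ 71.5195 m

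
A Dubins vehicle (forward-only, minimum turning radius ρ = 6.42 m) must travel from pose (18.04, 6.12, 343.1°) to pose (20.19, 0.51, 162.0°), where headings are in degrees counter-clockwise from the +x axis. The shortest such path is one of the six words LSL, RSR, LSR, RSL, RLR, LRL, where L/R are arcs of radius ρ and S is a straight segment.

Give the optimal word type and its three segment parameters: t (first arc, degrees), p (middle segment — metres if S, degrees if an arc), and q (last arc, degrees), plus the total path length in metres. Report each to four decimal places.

Let ψ = atan2(Δy, Δx) = atan2(-5.61, 2.15) = -69.0310° be the start→goal bearing.
Normalize: d = |goal − start| / ρ = 6.007878/6.42 = 0.935807, α = (θ_start − ψ) mod 360° = 52.1310° = 0.909857 rad, β = (θ_goal − ψ) mod 360° = 231.0310° = 4.032251 rad.
Common terms: sin α = 0.789416, cos α = 0.613859, sin β = -0.777486, cos β = -0.628900, cos(α−β) = -0.999816, d² = 0.875734. Work in radians in the unit-radius frame; every candidate has L = ρ·(t + p + q).
LSL: p² = 2 + d² − 2cos(α−β) + 2d(sin α − sin β) = 7.807999; p = √p² = 2.794280; φ = atan2(cos β − cos α, d + sin α − sin β) = -0.460896 rad; t = (φ − α) mod 2π = 4.912432 rad, q = (β − φ) mod 2π = 4.493147 rad → L = 6.42·(4.912432 + 2.794280 + 4.493147) = 6.42·12.199859 = 78.323095 m
RSR: p² = 2 + d² − 2cos(α−β) + 2d(sin β − sin α) = 1.942731; p = √p² = 1.393819; φ = atan2(cos α − cos β, d − sin α + sin β) = 2.040679 rad; t = (α − φ) mod 2π = 5.152364 rad, q = (φ − β) mod 2π = 4.291613 rad → L = 6.42·(5.152364 + 1.393819 + 4.291613) = 6.42·10.837796 = 69.578648 m
LSR: p² = d² − 2 + 2cos(α−β) + 2d(sin α + sin β) = -3.101569 < 0 → infeasible
RSL: p² = d² − 2 + 2cos(α−β) − 2d(sin α + sin β) = -3.146226 < 0 → infeasible
RLR: c = (6 − d² + 2cos(α−β) + 2d(sin α − sin β))/8 = 0.757159; p = 2π − arccos c = 5.571341 rad; φ = atan2(cos α − cos β, d − sin α + sin β) = 2.040679 rad; t = (α − φ + p/2) mod 2π = 1.654849 rad, q = (α − β − t + p) mod 2π = 0.794098 rad → L = 6.42·(1.654849 + 5.571341 + 0.794098) = 6.42·8.020288 = 51.490252 m
LRL: c = (6 − d² + 2cos(α−β) − 2d(sin α − sin β))/8 = 0.024000; p = 2π − arccos c = 4.736391 rad; φ = atan2(cos β − cos α, d + sin α − sin β) = -0.460896 rad; t = (φ − α + p/2) mod 2π = 0.997442 rad, q = (β − α − t + p) mod 2π = 0.578158 rad → L = 6.42·(0.997442 + 4.736391 + 0.578158) = 6.42·6.311991 = 40.522985 m
Shortest: LRL with L = 40.522985 m ≈ 40.5230 m
Convert LRL to answer units (arcs ×180/π): t = 0.997442·180/π = 57.1492°, p = 4.736391·180/π = 271.3752°, q = 0.578158·180/π = 33.1260°, L = 40.5230 m.

LRL: t = 57.1492°, p = 271.3752°, q = 33.1260°, L = 40.5230 m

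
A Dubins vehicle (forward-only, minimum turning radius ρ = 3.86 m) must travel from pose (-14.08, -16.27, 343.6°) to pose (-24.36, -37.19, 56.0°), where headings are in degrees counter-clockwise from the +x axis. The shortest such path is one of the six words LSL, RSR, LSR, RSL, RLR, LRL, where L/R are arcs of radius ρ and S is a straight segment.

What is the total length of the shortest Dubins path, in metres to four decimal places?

Let ψ = atan2(Δy, Δx) = atan2(-20.92, -10.28) = -116.1693° be the start→goal bearing.
Normalize: d = |goal − start| / ρ = 23.309329/3.86 = 6.038686, α = (θ_start − ψ) mod 360° = 99.7693° = 1.741303 rad, β = (θ_goal − ψ) mod 360° = 172.1693° = 3.004921 rad.
Common terms: sin α = 0.985499, cos α = -0.169682, sin β = 0.136246, cos β = -0.990675, cos(α−β) = 0.302370, d² = 36.465731. Work in radians in the unit-radius frame; every candidate has L = ρ·(t + p + q).
LSL: p² = 2 + d² − 2cos(α−β) + 2d(sin α − sin β) = 48.117731; p = √p² = 6.936695; φ = atan2(cos β − cos α, d + sin α − sin β) = -0.118633 rad; t = (φ − α) mod 2π = 4.423249 rad, q = (β − φ) mod 2π = 3.123554 rad → L = 3.86·(4.423249 + 6.936695 + 3.123554) = 3.86·14.483498 = 55.906303 m
RSR: p² = 2 + d² − 2cos(α−β) + 2d(sin β − sin α) = 27.604250; p = √p² = 5.253975; φ = atan2(cos α − cos β, d − sin α + sin β) = 0.156904 rad; t = (α − φ) mod 2π = 1.584399 rad, q = (φ − β) mod 2π = 3.435168 rad → L = 3.86·(1.584399 + 5.253975 + 3.435168) = 3.86·10.273542 = 39.655871 m
LSR: p² = d² − 2 + 2cos(α−β) + 2d(sin α + sin β) = 48.618205; p = √p² = 6.972676; φ = atan2(−cos α − cos β, d + sin α + sin β) − atan2(−2, p) = 0.439989 rad; t = (φ − α) mod 2π = 4.981872 rad, q = (φ − β) mod 2π = 3.718253 rad → L = 3.86·(4.981872 + 6.972676 + 3.718253) = 3.86·15.672800 = 60.497009 m
RSL: p² = d² − 2 + 2cos(α−β) − 2d(sin α + sin β) = 21.522736; p = √p² = 4.639260; φ = atan2(cos α + cos β, d − sin α − sin β) − atan2(2, p) = -0.638780 rad; t = (α − φ) mod 2π = 2.380083 rad, q = (β − φ) mod 2π = 3.643701 rad → L = 3.86·(2.380083 + 4.639260 + 3.643701) = 3.86·10.663045 = 41.159353 m
RLR: c = (6 − d² + 2cos(α−β) + 2d(sin α − sin β))/8 = -2.450531, |c| > 1 → infeasible
LRL: c = (6 − d² + 2cos(α−β) − 2d(sin α − sin β))/8 = -5.014716, |c| > 1 → infeasible
Shortest: RSR with L = 39.655871 m ≈ 39.6559 m

39.6559 m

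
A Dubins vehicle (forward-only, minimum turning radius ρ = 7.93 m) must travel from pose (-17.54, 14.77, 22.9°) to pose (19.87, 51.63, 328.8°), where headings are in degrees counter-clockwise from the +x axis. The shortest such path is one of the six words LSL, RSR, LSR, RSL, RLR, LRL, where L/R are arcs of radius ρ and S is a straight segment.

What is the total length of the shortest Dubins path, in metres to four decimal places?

55.9080 m

Let ψ = atan2(Δy, Δx) = atan2(36.86, 37.41) = 44.5757° be the start→goal bearing.
Normalize: d = |goal − start| / ρ = 52.518261/7.93 = 6.622731, α = (θ_start − ψ) mod 360° = 338.3243° = 5.904873 rad, β = (θ_goal − ψ) mod 360° = 284.2243° = 4.960650 rad.
Common terms: sin α = -0.369353, cos α = 0.929289, sin β = -0.969341, cos β = 0.245718, cos(α−β) = 0.586372, d² = 43.860572. Work in radians in the unit-radius frame; every candidate has L = ρ·(t + p + q).
LSL: p² = 2 + d² − 2cos(α−β) + 2d(sin α − sin β) = 52.634952; p = √p² = 7.254995; φ = atan2(cos β − cos α, d + sin α − sin β) = -0.094361 rad; t = (φ − α) mod 2π = 0.283952 rad, q = (β − φ) mod 2π = 5.055010 rad → L = 7.93·(0.283952 + 7.254995 + 5.055010) = 7.93·12.593957 = 99.870080 m
RSR: p² = 2 + d² − 2cos(α−β) + 2d(sin β − sin α) = 36.740703; p = √p² = 6.061411; φ = atan2(cos α − cos β, d − sin α + sin β) = 0.113015 rad; t = (α − φ) mod 2π = 5.791858 rad, q = (φ − β) mod 2π = 1.435550 rad → L = 7.93·(5.791858 + 6.061411 + 1.435550) = 7.93·13.288819 = 105.380338 m
LSR: p² = d² − 2 + 2cos(α−β) + 2d(sin α + sin β) = 25.301694; p = √p² = 5.030079; φ = atan2(−cos α − cos β, d + sin α + sin β) − atan2(−2, p) = 0.159634 rad; t = (φ − α) mod 2π = 0.537946 rad, q = (φ − β) mod 2π = 1.482169 rad → L = 7.93·(0.537946 + 5.030079 + 1.482169) = 7.93·7.050194 = 55.908040 m
RSL: p² = d² − 2 + 2cos(α−β) − 2d(sin α + sin β) = 60.764940; p = √p² = 7.795187; φ = atan2(cos α + cos β, d − sin α − sin β) − atan2(2, p) = -0.104621 rad; t = (α − φ) mod 2π = 6.009494 rad, q = (β − φ) mod 2π = 5.065271 rad → L = 7.93·(6.009494 + 7.795187 + 5.065271) = 7.93·18.869952 = 149.638722 m
RLR: c = (6 − d² + 2cos(α−β) + 2d(sin α − sin β))/8 = -3.592588, |c| > 1 → infeasible
LRL: c = (6 − d² + 2cos(α−β) − 2d(sin α − sin β))/8 = -5.579369, |c| > 1 → infeasible
Shortest: LSR with L = 55.908040 m ≈ 55.9080 m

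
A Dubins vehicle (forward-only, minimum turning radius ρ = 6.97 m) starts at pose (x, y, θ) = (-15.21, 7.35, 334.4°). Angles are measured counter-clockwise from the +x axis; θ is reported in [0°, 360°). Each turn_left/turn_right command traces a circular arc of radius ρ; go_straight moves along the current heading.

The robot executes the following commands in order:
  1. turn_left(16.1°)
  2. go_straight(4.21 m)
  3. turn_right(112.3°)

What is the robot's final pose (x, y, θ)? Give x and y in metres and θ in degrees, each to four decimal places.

set_pose: (x, y, θ) = (-15.2100, 7.3500, 334.4000°), ρ = 6.97
turn_left(16.1°): centre at ρ to the left, rotate +16.1° → (-13.3487, 6.7614, 350.5000°)
go_straight(4.21): x += 4.21·cos θ, y += 4.21·sin θ → (-9.1965, 6.0665, 350.5000°)
turn_right(112.3°): centre at ρ to the right, rotate −112.3° → (-4.4231, -4.4808, 238.2000°)

(-4.4231, -4.4808, 238.2000°)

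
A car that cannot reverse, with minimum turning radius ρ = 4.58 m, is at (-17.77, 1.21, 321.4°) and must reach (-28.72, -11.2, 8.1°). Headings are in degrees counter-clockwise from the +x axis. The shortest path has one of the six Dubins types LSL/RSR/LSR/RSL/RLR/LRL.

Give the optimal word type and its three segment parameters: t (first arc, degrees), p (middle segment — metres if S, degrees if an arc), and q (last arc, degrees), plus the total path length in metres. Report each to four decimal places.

RSL: t = 185.3928°, p = 3.3022 m, q = 232.0928°, L = 36.6744 m

Let ψ = atan2(Δy, Δx) = atan2(-12.41, -10.95) = -131.4237° be the start→goal bearing.
Normalize: d = |goal − start| / ρ = 16.550245/4.58 = 3.613591, α = (θ_start − ψ) mod 360° = 92.8237° = 1.620079 rad, β = (θ_goal − ψ) mod 360° = 139.5237° = 2.435147 rad.
Common terms: sin α = 0.998786, cos α = -0.049262, sin β = 0.649134, cos β = -0.760674, cos(α−β) = 0.685818, d² = 13.058037. Work in radians in the unit-radius frame; every candidate has L = ρ·(t + p + q).
LSL: p² = 2 + d² − 2cos(α−β) + 2d(sin α − sin β) = 16.213398; p = √p² = 4.026586; φ = atan2(cos β − cos α, d + sin α − sin β) = -0.177611 rad; t = (φ − α) mod 2π = 4.485496 rad, q = (β − φ) mod 2π = 2.612758 rad → L = 4.58·(4.485496 + 4.026586 + 2.612758) = 4.58·11.124840 = 50.951769 m
RSR: p² = 2 + d² − 2cos(α−β) + 2d(sin β − sin α) = 11.159402; p = √p² = 3.340569; φ = atan2(cos α − cos β, d − sin α + sin β) = 0.214605 rad; t = (α − φ) mod 2π = 1.405474 rad, q = (φ − β) mod 2π = 4.062643 rad → L = 4.58·(1.405474 + 3.340569 + 4.062643) = 4.58·8.808686 = 40.343780 m
LSR: p² = d² − 2 + 2cos(α−β) + 2d(sin α + sin β) = 24.339488; p = √p² = 4.933507; φ = atan2(−cos α − cos β, d + sin α + sin β) − atan2(−2, p) = 0.537882 rad; t = (φ − α) mod 2π = 5.200989 rad, q = (φ − β) mod 2π = 4.385920 rad → L = 4.58·(5.200989 + 4.933507 + 4.385920) = 4.58·14.520416 = 66.503507 m
RSL: p² = d² − 2 + 2cos(α−β) − 2d(sin α + sin β) = 0.519859; p = √p² = 0.721012; φ = atan2(cos α + cos β, d − sin α − sin β) − atan2(2, p) = -1.615636 rad; t = (α − φ) mod 2π = 3.235714 rad, q = (β − φ) mod 2π = 4.050783 rad → L = 4.58·(3.235714 + 0.721012 + 4.050783) = 4.58·8.007510 = 36.674395 m
RLR: c = (6 − d² + 2cos(α−β) + 2d(sin α − sin β))/8 = -0.394925; p = 2π − arccos c = 4.306403 rad; φ = atan2(cos α − cos β, d − sin α + sin β) = 0.214605 rad; t = (α − φ + p/2) mod 2π = 3.558675 rad, q = (α − β − t + p) mod 2π = 6.215844 rad → L = 4.58·(3.558675 + 4.306403 + 6.215844) = 4.58·14.080922 = 64.490621 m
LRL: c = (6 − d² + 2cos(α−β) − 2d(sin α − sin β))/8 = -1.026675, |c| > 1 → infeasible
Shortest: RSL with L = 36.674395 m ≈ 36.6744 m
Convert RSL to answer units (arcs ×180/π): t = 3.235714·180/π = 185.3928°, p = ρ·p = 4.58·0.721012 = 3.3022 m, q = 4.050783·180/π = 232.0928°, L = 36.6744 m.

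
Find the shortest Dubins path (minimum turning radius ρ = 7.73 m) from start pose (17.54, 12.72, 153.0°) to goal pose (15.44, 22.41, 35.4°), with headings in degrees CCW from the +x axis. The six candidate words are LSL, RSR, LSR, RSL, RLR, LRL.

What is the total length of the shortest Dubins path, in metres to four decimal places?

55.2110 m

Let ψ = atan2(Δy, Δx) = atan2(9.69, -2.10) = 102.2279° be the start→goal bearing.
Normalize: d = |goal − start| / ρ = 9.914943/7.73 = 1.282658, α = (θ_start − ψ) mod 360° = 50.7721° = 0.886140 rad, β = (θ_goal − ψ) mod 360° = 293.1721° = 5.116818 rad.
Common terms: sin α = 0.774636, cos α = 0.632407, sin β = -0.919327, cos β = 0.393494, cos(α−β) = -0.463296, d² = 1.645211. Work in radians in the unit-radius frame; every candidate has L = ρ·(t + p + q).
LSL: p² = 2 + d² − 2cos(α−β) + 2d(sin α − sin β) = 8.917353; p = √p² = 2.986194; φ = atan2(cos β − cos α, d + sin α − sin β) = -0.080092 rad; t = (φ − α) mod 2π = 5.316954 rad, q = (β − φ) mod 2π = 5.196909 rad → L = 7.73·(5.316954 + 2.986194 + 5.196909) = 7.73·13.500057 = 104.355442 m
RSR: p² = 2 + d² − 2cos(α−β) + 2d(sin β − sin α) = 0.226252; p = √p² = 0.475660; φ = atan2(cos α − cos β, d − sin α + sin β) = 2.615361 rad; t = (α − φ) mod 2π = 4.553964 rad, q = (φ − β) mod 2π = 3.781729 rad → L = 7.73·(4.553964 + 0.475660 + 3.781729) = 7.73·8.811352 = 68.111754 m
LSR: p² = d² − 2 + 2cos(α−β) + 2d(sin α + sin β) = -1.652560 < 0 → infeasible
RSL: p² = d² − 2 + 2cos(α−β) − 2d(sin α + sin β) = -0.910203 < 0 → infeasible
RLR: c = (6 − d² + 2cos(α−β) + 2d(sin α − sin β))/8 = 0.971718; p = 2π − arccos c = 6.044791 rad; φ = atan2(cos α − cos β, d − sin α + sin β) = 2.615361 rad; t = (α − φ + p/2) mod 2π = 1.293174 rad, q = (α − β − t + p) mod 2π = 0.520939 rad → L = 7.73·(1.293174 + 6.044791 + 0.520939) = 7.73·7.858904 = 60.749331 m
LRL: c = (6 − d² + 2cos(α−β) − 2d(sin α − sin β))/8 = -0.114669; p = 2π − arccos c = 4.597467 rad; φ = atan2(cos β − cos α, d + sin α − sin β) = -0.080092 rad; t = (φ − α + p/2) mod 2π = 1.332502 rad, q = (β − α − t + p) mod 2π = 1.212458 rad → L = 7.73·(1.332502 + 4.597467 + 1.212458) = 7.73·7.142427 = 55.210960 m
Shortest: LRL with L = 55.210960 m ≈ 55.2110 m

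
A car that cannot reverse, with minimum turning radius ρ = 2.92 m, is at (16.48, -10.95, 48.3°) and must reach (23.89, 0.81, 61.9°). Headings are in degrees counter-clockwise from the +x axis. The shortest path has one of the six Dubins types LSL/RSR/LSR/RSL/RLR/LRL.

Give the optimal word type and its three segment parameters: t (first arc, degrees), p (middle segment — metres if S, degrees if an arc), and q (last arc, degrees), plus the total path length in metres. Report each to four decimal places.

Let ψ = atan2(Δy, Δx) = atan2(11.76, 7.41) = 57.7849° be the start→goal bearing.
Normalize: d = |goal − start| / ρ = 13.899845/2.92 = 4.760221, α = (θ_start − ψ) mod 360° = 350.5151° = 6.117643 rad, β = (θ_goal − ψ) mod 360° = 4.1151° = 0.071822 rad.
Common terms: sin α = -0.164787, cos α = 0.986329, sin β = 0.071761, cos β = 0.997422, cos(α−β) = 0.971961, d² = 22.659704. Work in radians in the unit-radius frame; every candidate has L = ρ·(t + p + q).
LSL: p² = 2 + d² − 2cos(α−β) + 2d(sin α − sin β) = 20.463741; p = √p² = 4.523687; φ = atan2(cos β − cos α, d + sin α − sin β) = 0.002452 rad; t = (φ − α) mod 2π = 0.167995 rad, q = (β − φ) mod 2π = 0.069370 rad → L = 2.92·(0.167995 + 4.523687 + 0.069370) = 2.92·4.761051 = 13.902270 m
RSR: p² = 2 + d² − 2cos(α−β) + 2d(sin β − sin α) = 24.967823; p = √p² = 4.996781; φ = atan2(cos α − cos β, d − sin α + sin β) = -0.002220 rad; t = (α − φ) mod 2π = 6.119863 rad, q = (φ − β) mod 2π = 6.209143 rad → L = 2.92·(6.119863 + 4.996781 + 6.209143) = 2.92·17.325787 = 50.591298 m
LSR: p² = d² − 2 + 2cos(α−β) + 2d(sin α + sin β) = 21.717969; p = √p² = 4.660254; φ = atan2(−cos α − cos β, d + sin α + sin β) − atan2(−2, p) = 0.003484 rad; t = (φ − α) mod 2π = 0.169027 rad, q = (φ − β) mod 2π = 6.214847 rad → L = 2.92·(0.169027 + 4.660254 + 6.214847) = 2.92·11.044128 = 32.248854 m
RSL: p² = d² − 2 + 2cos(α−β) − 2d(sin α + sin β) = 23.489283; p = √p² = 4.846574; φ = atan2(cos α + cos β, d − sin α − sin β) − atan2(2, p) = -0.003350 rad; t = (α − φ) mod 2π = 6.120993 rad, q = (β − φ) mod 2π = 0.075173 rad → L = 2.92·(6.120993 + 4.846574 + 0.075173) = 2.92·11.042740 = 32.244801 m
RLR: c = (6 − d² + 2cos(α−β) + 2d(sin α − sin β))/8 = -2.120978, |c| > 1 → infeasible
LRL: c = (6 − d² + 2cos(α−β) − 2d(sin α − sin β))/8 = -1.557968, |c| > 1 → infeasible
Shortest: LSL with L = 13.902270 m ≈ 13.9023 m
Convert LSL to answer units (arcs ×180/π): t = 0.167995·180/π = 9.6254°, p = ρ·p = 2.92·4.523687 = 13.2092 m, q = 0.069370·180/π = 3.9746°, L = 13.9023 m.

LSL: t = 9.6254°, p = 13.2092 m, q = 3.9746°, L = 13.9023 m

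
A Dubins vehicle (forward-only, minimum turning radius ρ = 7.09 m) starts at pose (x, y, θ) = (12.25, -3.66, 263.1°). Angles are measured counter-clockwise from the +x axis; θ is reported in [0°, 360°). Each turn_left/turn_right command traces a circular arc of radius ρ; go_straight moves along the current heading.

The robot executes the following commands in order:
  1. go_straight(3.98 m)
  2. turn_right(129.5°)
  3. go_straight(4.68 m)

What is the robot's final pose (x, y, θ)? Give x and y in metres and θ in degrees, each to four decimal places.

set_pose: (x, y, θ) = (12.2500, -3.6600, 263.1000°), ρ = 7.09
go_straight(3.98): x += 3.98·cos θ, y += 3.98·sin θ → (11.7719, -7.6112, 263.1000°)
turn_right(129.5°): centre at ρ to the right, rotate −129.5° → (-0.4012, -11.6488, 133.6000°)
go_straight(4.68): x += 4.68·cos θ, y += 4.68·sin θ → (-3.6286, -8.2597, 133.6000°)

(-3.6286, -8.2597, 133.6000°)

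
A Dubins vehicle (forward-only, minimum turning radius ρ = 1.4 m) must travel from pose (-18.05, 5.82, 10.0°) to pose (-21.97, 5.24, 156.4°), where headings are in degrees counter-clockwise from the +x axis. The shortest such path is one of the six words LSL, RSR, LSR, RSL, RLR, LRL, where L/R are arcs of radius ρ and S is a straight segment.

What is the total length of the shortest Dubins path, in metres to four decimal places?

9.3807 m

Let ψ = atan2(Δy, Δx) = atan2(-0.58, -3.92) = -171.5836° be the start→goal bearing.
Normalize: d = |goal − start| / ρ = 3.962676/1.4 = 2.830483, α = (θ_start − ψ) mod 360° = 181.5836° = 3.169232 rad, β = (θ_goal − ψ) mod 360° = 327.9836° = 5.724394 rad.
Common terms: sin α = -0.027636, cos α = -0.999618, sin β = -0.530162, cos β = 0.847897, cos(α−β) = -0.832921, d² = 8.011633. Work in radians in the unit-radius frame; every candidate has L = ρ·(t + p + q).
LSL: p² = 2 + d² − 2cos(α−β) + 2d(sin α − sin β) = 14.522255; p = √p² = 3.810808; φ = atan2(cos β − cos α, d + sin α − sin β) = 0.506145 rad; t = (φ − α) mod 2π = 3.620098 rad, q = (β − φ) mod 2π = 5.218249 rad → L = 1.4·(3.620098 + 3.810808 + 5.218249) = 1.4·12.649155 = 17.708817 m
RSR: p² = 2 + d² − 2cos(α−β) + 2d(sin β − sin α) = 8.832695; p = √p² = 2.971985; φ = atan2(cos α − cos β, d − sin α + sin β) = -0.670839 rad; t = (α − φ) mod 2π = 3.840071 rad, q = (φ − β) mod 2π = 6.171138 rad → L = 1.4·(3.840071 + 2.971985 + 6.171138) = 1.4·12.983194 = 18.176471 m
LSR: p² = d² − 2 + 2cos(α−β) + 2d(sin α + sin β) = 1.188117; p = √p² = 1.090008; φ = atan2(−cos α − cos β, d + sin α + sin β) − atan2(−2, p) = 1.138457 rad; t = (φ − α) mod 2π = 4.252410 rad, q = (φ − β) mod 2π = 1.697248 rad → L = 1.4·(4.252410 + 1.090008 + 1.697248) = 1.4·7.039666 = 9.855532 m
RSL: p² = d² − 2 + 2cos(α−β) − 2d(sin α + sin β) = 7.503463; p = √p² = 2.739245; φ = atan2(cos α + cos β, d − sin α − sin β) − atan2(2, p) = -0.675410 rad; t = (α − φ) mod 2π = 3.844642 rad, q = (β − φ) mod 2π = 0.116619 rad → L = 1.4·(3.844642 + 2.739245 + 0.116619) = 1.4·6.700506 = 9.380708 m
RLR: c = (6 − d² + 2cos(α−β) + 2d(sin α − sin β))/8 = -0.104087; p = 2π − arccos c = 4.608113 rad; φ = atan2(cos α − cos β, d − sin α + sin β) = -0.670839 rad; t = (α − φ + p/2) mod 2π = 6.144128 rad, q = (α − β − t + p) mod 2π = 2.192009 rad → L = 1.4·(6.144128 + 4.608113 + 2.192009) = 1.4·12.944250 = 18.121950 m
LRL: c = (6 − d² + 2cos(α−β) − 2d(sin α − sin β))/8 = -0.815282; p = 2π − arccos c = 3.759173 rad; φ = atan2(cos β − cos α, d + sin α − sin β) = 0.506145 rad; t = (φ − α + p/2) mod 2π = 5.499685 rad, q = (β − α − t + p) mod 2π = 0.814650 rad → L = 1.4·(5.499685 + 3.759173 + 0.814650) = 1.4·10.073508 = 14.102911 m
Shortest: RSL with L = 9.380708 m ≈ 9.3807 m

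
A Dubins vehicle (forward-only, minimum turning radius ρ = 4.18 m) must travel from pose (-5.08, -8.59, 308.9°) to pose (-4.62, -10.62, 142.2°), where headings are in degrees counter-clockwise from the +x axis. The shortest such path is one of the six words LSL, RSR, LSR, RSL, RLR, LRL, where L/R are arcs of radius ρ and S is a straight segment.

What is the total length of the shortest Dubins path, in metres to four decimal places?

Let ψ = atan2(Δy, Δx) = atan2(-2.03, 0.46) = -77.2323° be the start→goal bearing.
Normalize: d = |goal − start| / ρ = 2.081466/4.18 = 0.497958, α = (θ_start − ψ) mod 360° = 26.1323° = 0.456095 rad, β = (θ_goal − ψ) mod 360° = 219.4323° = 3.829817 rad.
Common terms: sin α = 0.440446, cos α = 0.897779, sin β = -0.635167, cos β = -0.772375, cos(α−β) = -0.973179, d² = 0.247963. Work in radians in the unit-radius frame; every candidate has L = ρ·(t + p + q).
LSL: p² = 2 + d² − 2cos(α−β) + 2d(sin α − sin β) = 5.265541; p = √p² = 2.294677; φ = atan2(cos β − cos α, d + sin α − sin β) = -0.815165 rad; t = (φ − α) mod 2π = 5.011925 rad, q = (β − φ) mod 2π = 4.644982 rad → L = 4.18·(5.011925 + 2.294677 + 4.644982) = 4.18·11.951583 = 49.957618 m
RSR: p² = 2 + d² − 2cos(α−β) + 2d(sin β − sin α) = 3.123100; p = √p² = 1.767229; φ = atan2(cos α − cos β, d − sin α + sin β) = 1.903786 rad; t = (α − φ) mod 2π = 4.835495 rad, q = (φ − β) mod 2π = 4.357155 rad → L = 4.18·(4.835495 + 1.767229 + 4.357155) = 4.18·10.959879 = 45.812293 m
LSR: p² = d² − 2 + 2cos(α−β) + 2d(sin α + sin β) = -3.892321 < 0 → infeasible
RSL: p² = d² − 2 + 2cos(α−β) − 2d(sin α + sin β) = -3.504470 < 0 → infeasible
RLR: c = (6 − d² + 2cos(α−β) + 2d(sin α − sin β))/8 = 0.609613; p = 2π − arccos c = 5.367961 rad; φ = atan2(cos α − cos β, d − sin α + sin β) = 1.903786 rad; t = (α − φ + p/2) mod 2π = 1.236290 rad, q = (α − β − t + p) mod 2π = 0.757950 rad → L = 4.18·(1.236290 + 5.367961 + 0.757950) = 4.18·7.362200 = 30.773996 m
LRL: c = (6 − d² + 2cos(α−β) − 2d(sin α − sin β))/8 = 0.341807; p = 2π − arccos c = 5.061228 rad; φ = atan2(cos β − cos α, d + sin α − sin β) = -0.815165 rad; t = (φ − α + p/2) mod 2π = 1.259354 rad, q = (β − α − t + p) mod 2π = 0.892411 rad → L = 4.18·(1.259354 + 5.061228 + 0.892411) = 4.18·7.212993 = 30.150311 m
Shortest: LRL with L = 30.150311 m ≈ 30.1503 m

30.1503 m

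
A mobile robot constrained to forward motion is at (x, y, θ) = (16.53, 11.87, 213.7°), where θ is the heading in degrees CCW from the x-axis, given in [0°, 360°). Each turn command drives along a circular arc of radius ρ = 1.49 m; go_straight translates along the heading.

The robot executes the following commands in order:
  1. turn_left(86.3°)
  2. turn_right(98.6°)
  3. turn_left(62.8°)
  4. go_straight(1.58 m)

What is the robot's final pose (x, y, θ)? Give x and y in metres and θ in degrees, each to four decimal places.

(14.2213, 4.9445, 264.2000°)

set_pose: (x, y, θ) = (16.5300, 11.8700, 213.7000°), ρ = 1.49
turn_left(86.3°): centre at ρ to the left, rotate +86.3° → (16.0663, 9.8854, 300.0000°)
turn_right(98.6°): centre at ρ to the right, rotate −98.6° → (15.3196, 7.7531, 201.4000°)
turn_left(62.8°): centre at ρ to the left, rotate +62.8° → (14.3809, 6.5164, 264.2000°)
go_straight(1.58): x += 1.58·cos θ, y += 1.58·sin θ → (14.2213, 4.9445, 264.2000°)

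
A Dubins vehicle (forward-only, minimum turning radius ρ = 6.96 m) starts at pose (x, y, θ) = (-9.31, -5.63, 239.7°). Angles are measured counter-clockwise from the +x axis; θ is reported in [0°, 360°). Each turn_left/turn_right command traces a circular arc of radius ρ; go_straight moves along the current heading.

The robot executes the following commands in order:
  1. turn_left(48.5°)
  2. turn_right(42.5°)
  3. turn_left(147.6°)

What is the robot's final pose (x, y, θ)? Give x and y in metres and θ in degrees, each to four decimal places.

set_pose: (x, y, θ) = (-9.3100, -5.6300, 239.7000°), ρ = 6.96
turn_left(48.5°): centre at ρ to the left, rotate +48.5° → (-9.9126, -11.3154, 288.2000°)
turn_right(42.5°): centre at ρ to the right, rotate −42.5° → (-10.1810, -16.3534, 245.7000°)
turn_left(147.6°): centre at ρ to the left, rotate +147.6° → (-0.0164, -25.0347, 393.3000° ≡ 33.3000°)

(-0.0164, -25.0347, 33.3000°)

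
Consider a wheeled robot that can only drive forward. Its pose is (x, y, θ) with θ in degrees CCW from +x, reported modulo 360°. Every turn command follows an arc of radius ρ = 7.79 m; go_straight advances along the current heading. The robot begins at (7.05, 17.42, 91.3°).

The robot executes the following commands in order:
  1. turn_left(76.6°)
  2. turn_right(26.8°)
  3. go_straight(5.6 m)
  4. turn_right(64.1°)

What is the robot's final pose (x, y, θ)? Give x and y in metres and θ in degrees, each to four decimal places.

(-9.4206, 37.7461, 77.0000°)

set_pose: (x, y, θ) = (7.0500, 17.4200, 91.3000°), ρ = 7.79
turn_left(76.6°): centre at ρ to the left, rotate +76.6° → (0.8949, 24.8602, 167.9000°)
turn_right(26.8°): centre at ρ to the right, rotate −26.8° → (-2.3640, 26.4146, 141.1000°)
go_straight(5.6): x += 5.6·cos θ, y += 5.6·sin θ → (-6.7221, 29.9312, 141.1000°)
turn_right(64.1°): centre at ρ to the right, rotate −64.1° → (-9.4206, 37.7461, 77.0000°)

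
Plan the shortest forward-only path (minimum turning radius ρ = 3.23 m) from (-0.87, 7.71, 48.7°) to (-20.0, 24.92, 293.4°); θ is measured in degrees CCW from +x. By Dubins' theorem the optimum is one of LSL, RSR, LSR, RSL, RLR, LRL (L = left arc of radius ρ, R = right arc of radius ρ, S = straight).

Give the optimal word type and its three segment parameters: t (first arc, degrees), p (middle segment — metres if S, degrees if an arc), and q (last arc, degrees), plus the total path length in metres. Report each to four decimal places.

Let ψ = atan2(Δy, Δx) = atan2(17.21, -19.13) = 138.0244° be the start→goal bearing.
Normalize: d = |goal − start| / ρ = 25.732101/3.23 = 7.966595, α = (θ_start − ψ) mod 360° = 270.6756° = 4.724181 rad, β = (θ_goal − ψ) mod 360° = 155.3756° = 2.711816 rad.
Common terms: sin α = -0.999930, cos α = 0.011792, sin β = 0.416668, cos β = -0.909059, cos(α−β) = -0.427358, d² = 63.466630. Work in radians in the unit-radius frame; every candidate has L = ρ·(t + p + q).
LSL: p² = 2 + d² − 2cos(α−β) + 2d(sin α − sin β) = 43.750421; p = √p² = 6.614410; φ = atan2(cos β − cos α, d + sin α − sin β) = -0.139673 rad; t = (φ − α) mod 2π = 1.419332 rad, q = (β − φ) mod 2π = 2.851489 rad → L = 3.23·(1.419332 + 6.614410 + 2.851489) = 3.23·10.885231 = 35.159295 m
RSR: p² = 2 + d² − 2cos(α−β) + 2d(sin β − sin α) = 88.892269; p = √p² = 9.428270; φ = atan2(cos α − cos β, d − sin α + sin β) = 0.097825 rad; t = (α − φ) mod 2π = 4.626356 rad, q = (φ − β) mod 2π = 3.669194 rad → L = 3.23·(4.626356 + 9.428270 + 3.669194) = 3.23·17.723820 = 57.247937 m
LSR: p² = d² − 2 + 2cos(α−β) + 2d(sin α + sin β) = 51.318675; p = √p² = 7.163705; φ = atan2(−cos α − cos β, d + sin α + sin β) − atan2(−2, p) = 0.393186 rad; t = (φ − α) mod 2π = 1.952190 rad, q = (φ − β) mod 2π = 3.964555 rad → L = 3.23·(1.952190 + 7.163705 + 3.964555) = 3.23·13.080451 = 42.249856 m
RSL: p² = d² − 2 + 2cos(α−β) − 2d(sin α + sin β) = 69.905153; p = √p² = 8.360930; φ = atan2(cos α + cos β, d − sin α − sin β) − atan2(2, p) = -0.339358 rad; t = (α − φ) mod 2π = 5.063539 rad, q = (β − φ) mod 2π = 3.051175 rad → L = 3.23·(5.063539 + 8.360930 + 3.051175) = 3.23·16.475644 = 53.216330 m
RLR: c = (6 − d² + 2cos(α−β) + 2d(sin α − sin β))/8 = -10.111534, |c| > 1 → infeasible
LRL: c = (6 − d² + 2cos(α−β) − 2d(sin α − sin β))/8 = -4.468803, |c| > 1 → infeasible
Shortest: LSL with L = 35.159295 m ≈ 35.1593 m
Convert LSL to answer units (arcs ×180/π): t = 1.419332·180/π = 81.3217°, p = ρ·p = 3.23·6.614410 = 21.3645 m, q = 2.851489·180/π = 163.3783°, L = 35.1593 m.

LSL: t = 81.3217°, p = 21.3645 m, q = 163.3783°, L = 35.1593 m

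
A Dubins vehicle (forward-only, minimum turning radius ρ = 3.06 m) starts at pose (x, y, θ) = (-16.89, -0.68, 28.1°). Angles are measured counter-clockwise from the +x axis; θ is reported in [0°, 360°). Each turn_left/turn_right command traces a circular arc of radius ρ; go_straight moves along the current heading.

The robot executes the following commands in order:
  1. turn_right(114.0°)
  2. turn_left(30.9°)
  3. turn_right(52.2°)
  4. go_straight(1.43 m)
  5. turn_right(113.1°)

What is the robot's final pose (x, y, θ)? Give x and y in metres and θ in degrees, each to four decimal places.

(-16.7596, -10.1518, 139.7000°)

set_pose: (x, y, θ) = (-16.8900, -0.6800, 28.1000°), ρ = 3.06
turn_right(114.0°): centre at ρ to the right, rotate −114.0° → (-12.3965, -3.1605, -85.9000° ≡ 274.1000°)
turn_left(30.9°): centre at ρ to the left, rotate +30.9° → (-11.8510, -4.6969, 305.0000°)
turn_right(52.2°): centre at ρ to the right, rotate −52.2° → (-11.4344, -7.3569, 252.8000°)
go_straight(1.43): x += 1.43·cos θ, y += 1.43·sin θ → (-11.8573, -8.7229, 252.8000°)
turn_right(113.1°): centre at ρ to the right, rotate −113.1° → (-16.7596, -10.1518, 139.7000°)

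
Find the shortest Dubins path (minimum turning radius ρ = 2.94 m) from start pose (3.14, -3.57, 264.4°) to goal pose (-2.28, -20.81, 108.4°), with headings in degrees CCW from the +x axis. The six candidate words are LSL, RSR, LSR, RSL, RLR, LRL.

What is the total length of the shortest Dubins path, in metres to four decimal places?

24.6079 m

Let ψ = atan2(Δy, Δx) = atan2(-17.24, -5.42) = -107.4524° be the start→goal bearing.
Normalize: d = |goal − start| / ρ = 18.071912/2.94 = 6.146909, α = (θ_start − ψ) mod 360° = 11.8524° = 0.206863 rad, β = (θ_goal − ψ) mod 360° = 215.8524° = 3.767335 rad.
Common terms: sin α = 0.205391, cos α = 0.978680, sin β = -0.585699, cos β = -0.810529, cos(α−β) = -0.913545, d² = 37.784488. Work in radians in the unit-radius frame; every candidate has L = ρ·(t + p + q).
LSL: p² = 2 + d² − 2cos(α−β) + 2d(sin α − sin β) = 51.337090; p = √p² = 7.164991; φ = atan2(cos β − cos α, d + sin α − sin β) = -0.252386 rad; t = (φ − α) mod 2π = 5.823936 rad, q = (β − φ) mod 2π = 4.019721 rad → L = 2.94·(5.823936 + 7.164991 + 4.019721) = 2.94·17.008648 = 50.005424 m
RSR: p² = 2 + d² − 2cos(α−β) + 2d(sin β − sin α) = 31.886068; p = √p² = 5.646775; φ = atan2(cos α − cos β, d − sin α + sin β) = 0.322412 rad; t = (α − φ) mod 2π = 6.167636 rad, q = (φ − β) mod 2π = 2.838262 rad → L = 2.94·(6.167636 + 5.646775 + 2.838262) = 2.94·14.652674 = 43.078861 m
LSR: p² = d² − 2 + 2cos(α−β) + 2d(sin α + sin β) = 29.281959; p = √p² = 5.411281; φ = atan2(−cos α − cos β, d + sin α + sin β) − atan2(−2, p) = 0.324875 rad; t = (φ − α) mod 2π = 0.118012 rad, q = (φ − β) mod 2π = 2.840726 rad → L = 2.94·(0.118012 + 5.411281 + 2.840726) = 2.94·8.370019 = 24.607856 m
RSL: p² = d² − 2 + 2cos(α−β) − 2d(sin α + sin β) = 38.632835; p = √p² = 6.215532; φ = atan2(cos α + cos β, d − sin α − sin β) − atan2(2, p) = -0.285556 rad; t = (α − φ) mod 2π = 0.492419 rad, q = (β − φ) mod 2π = 4.052891 rad → L = 2.94·(0.492419 + 6.215532 + 4.052891) = 2.94·10.760841 = 31.636873 m
RLR: c = (6 − d² + 2cos(α−β) + 2d(sin α − sin β))/8 = -2.985759, |c| > 1 → infeasible
LRL: c = (6 − d² + 2cos(α−β) − 2d(sin α − sin β))/8 = -5.417136, |c| > 1 → infeasible
Shortest: LSR with L = 24.607856 m ≈ 24.6079 m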